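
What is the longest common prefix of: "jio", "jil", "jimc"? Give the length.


Words: jio, jil, jimc
  Position 0: all 'j' => match
  Position 1: all 'i' => match
  Position 2: ('o', 'l', 'm') => mismatch, stop
LCP = "ji" (length 2)

2


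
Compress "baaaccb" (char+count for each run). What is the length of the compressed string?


Input: baaaccb
Runs:
  'b' x 1 => "b1"
  'a' x 3 => "a3"
  'c' x 2 => "c2"
  'b' x 1 => "b1"
Compressed: "b1a3c2b1"
Compressed length: 8

8


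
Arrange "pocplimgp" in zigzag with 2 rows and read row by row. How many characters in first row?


Zigzag "pocplimgp" into 2 rows:
Placing characters:
  'p' => row 0
  'o' => row 1
  'c' => row 0
  'p' => row 1
  'l' => row 0
  'i' => row 1
  'm' => row 0
  'g' => row 1
  'p' => row 0
Rows:
  Row 0: "pclmp"
  Row 1: "opig"
First row length: 5

5


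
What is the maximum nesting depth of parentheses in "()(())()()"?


Input: "()(())()()"
Tracking depth:
  Position 0 '(': depth becomes 1
  Position 1 ')': depth becomes 0
  Position 2 '(': depth becomes 1
  Position 3 '(': depth becomes 2
  Position 4 ')': depth becomes 1
  Position 5 ')': depth becomes 0
  Position 6 '(': depth becomes 1
  Position 7 ')': depth becomes 0
  Position 8 '(': depth becomes 1
  Position 9 ')': depth becomes 0
Maximum depth reached: 2

2


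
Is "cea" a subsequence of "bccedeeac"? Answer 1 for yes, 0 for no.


Check if "cea" is a subsequence of "bccedeeac"
Greedy scan:
  Position 0 ('b'): no match needed
  Position 1 ('c'): matches sub[0] = 'c'
  Position 2 ('c'): no match needed
  Position 3 ('e'): matches sub[1] = 'e'
  Position 4 ('d'): no match needed
  Position 5 ('e'): no match needed
  Position 6 ('e'): no match needed
  Position 7 ('a'): matches sub[2] = 'a'
  Position 8 ('c'): no match needed
All 3 characters matched => is a subsequence

1


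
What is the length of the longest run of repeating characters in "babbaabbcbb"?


Input: "babbaabbcbb"
Scanning for longest run:
  Position 1 ('a'): new char, reset run to 1
  Position 2 ('b'): new char, reset run to 1
  Position 3 ('b'): continues run of 'b', length=2
  Position 4 ('a'): new char, reset run to 1
  Position 5 ('a'): continues run of 'a', length=2
  Position 6 ('b'): new char, reset run to 1
  Position 7 ('b'): continues run of 'b', length=2
  Position 8 ('c'): new char, reset run to 1
  Position 9 ('b'): new char, reset run to 1
  Position 10 ('b'): continues run of 'b', length=2
Longest run: 'b' with length 2

2


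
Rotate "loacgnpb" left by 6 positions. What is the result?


Input: "loacgnpb", rotate left by 6
First 6 characters: "loacgn"
Remaining characters: "pb"
Concatenate remaining + first: "pb" + "loacgn" = "pbloacgn"

pbloacgn


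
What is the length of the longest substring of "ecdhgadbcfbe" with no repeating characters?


Input: "ecdhgadbcfbe"
Sliding window (track last position of each char):
  Position 0 ('e'): window [0,0] length 1 -- new best
  Position 1 ('c'): window [0,1] length 2 -- new best
  Position 2 ('d'): window [0,2] length 3 -- new best
  Position 3 ('h'): window [0,3] length 4 -- new best
  Position 4 ('g'): window [0,4] length 5 -- new best
  Position 5 ('a'): window [0,5] length 6 -- new best
  Position 6 ('d'): repeat (last at 2), move window start to 3
  Position 6 ('d'): window [3,6] length 4
  Position 7 ('b'): window [3,7] length 5
  Position 8 ('c'): window [3,8] length 6
  Position 9 ('f'): window [3,9] length 7 -- new best
  Position 10 ('b'): repeat (last at 7), move window start to 8
  Position 10 ('b'): window [8,10] length 3
  Position 11 ('e'): window [8,11] length 4
Longest substring with no repeats: "hgadbcf" with length 7

7


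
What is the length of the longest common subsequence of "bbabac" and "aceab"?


LCS of "bbabac" and "aceab"
DP table:
           a    c    e    a    b
      0    0    0    0    0    0
  b   0    0    0    0    0    1
  b   0    0    0    0    0    1
  a   0    1    1    1    1    1
  b   0    1    1    1    1    2
  a   0    1    1    1    2    2
  c   0    1    2    2    2    2
LCS length = dp[6][5] = 2

2


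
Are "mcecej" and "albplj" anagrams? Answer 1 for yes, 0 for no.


Strings: "mcecej", "albplj"
Sorted first:  cceejm
Sorted second: abjllp
Differ at position 0: 'c' vs 'a' => not anagrams

0


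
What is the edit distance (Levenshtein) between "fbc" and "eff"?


Computing edit distance: "fbc" -> "eff"
DP table:
           e    f    f
      0    1    2    3
  f   1    1    1    2
  b   2    2    2    2
  c   3    3    3    3
Edit distance = dp[3][3] = 3

3


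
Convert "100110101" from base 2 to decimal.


Input: "100110101" in base 2
Positional expansion:
  Digit '1' (value 1) x 2^8 = 256
  Digit '0' (value 0) x 2^7 = 0
  Digit '0' (value 0) x 2^6 = 0
  Digit '1' (value 1) x 2^5 = 32
  Digit '1' (value 1) x 2^4 = 16
  Digit '0' (value 0) x 2^3 = 0
  Digit '1' (value 1) x 2^2 = 4
  Digit '0' (value 0) x 2^1 = 0
  Digit '1' (value 1) x 2^0 = 1
Sum = 309

309


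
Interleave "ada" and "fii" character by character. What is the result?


Interleaving "ada" and "fii":
  Position 0: 'a' from first, 'f' from second => "af"
  Position 1: 'd' from first, 'i' from second => "di"
  Position 2: 'a' from first, 'i' from second => "ai"
Result: afdiai

afdiai


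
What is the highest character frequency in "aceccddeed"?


Input: aceccddeed
Character counts:
  'a': 1
  'c': 3
  'd': 3
  'e': 3
Maximum frequency: 3

3


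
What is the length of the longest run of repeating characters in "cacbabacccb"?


Input: "cacbabacccb"
Scanning for longest run:
  Position 1 ('a'): new char, reset run to 1
  Position 2 ('c'): new char, reset run to 1
  Position 3 ('b'): new char, reset run to 1
  Position 4 ('a'): new char, reset run to 1
  Position 5 ('b'): new char, reset run to 1
  Position 6 ('a'): new char, reset run to 1
  Position 7 ('c'): new char, reset run to 1
  Position 8 ('c'): continues run of 'c', length=2
  Position 9 ('c'): continues run of 'c', length=3
  Position 10 ('b'): new char, reset run to 1
Longest run: 'c' with length 3

3


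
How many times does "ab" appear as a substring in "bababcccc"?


Searching for "ab" in "bababcccc"
Scanning each position:
  Position 0: "ba" => no
  Position 1: "ab" => MATCH
  Position 2: "ba" => no
  Position 3: "ab" => MATCH
  Position 4: "bc" => no
  Position 5: "cc" => no
  Position 6: "cc" => no
  Position 7: "cc" => no
Total occurrences: 2

2


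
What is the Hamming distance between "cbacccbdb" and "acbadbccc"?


Comparing "cbacccbdb" and "acbadbccc" position by position:
  Position 0: 'c' vs 'a' => differ
  Position 1: 'b' vs 'c' => differ
  Position 2: 'a' vs 'b' => differ
  Position 3: 'c' vs 'a' => differ
  Position 4: 'c' vs 'd' => differ
  Position 5: 'c' vs 'b' => differ
  Position 6: 'b' vs 'c' => differ
  Position 7: 'd' vs 'c' => differ
  Position 8: 'b' vs 'c' => differ
Total differences (Hamming distance): 9

9


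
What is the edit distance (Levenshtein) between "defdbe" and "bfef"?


Computing edit distance: "defdbe" -> "bfef"
DP table:
           b    f    e    f
      0    1    2    3    4
  d   1    1    2    3    4
  e   2    2    2    2    3
  f   3    3    2    3    2
  d   4    4    3    3    3
  b   5    4    4    4    4
  e   6    5    5    4    5
Edit distance = dp[6][4] = 5

5


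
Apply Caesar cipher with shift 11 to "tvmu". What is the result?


Caesar cipher: shift "tvmu" by 11
  't' (pos 19) + 11 = pos 4 = 'e'
  'v' (pos 21) + 11 = pos 6 = 'g'
  'm' (pos 12) + 11 = pos 23 = 'x'
  'u' (pos 20) + 11 = pos 5 = 'f'
Result: egxf

egxf


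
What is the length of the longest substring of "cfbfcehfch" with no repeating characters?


Input: "cfbfcehfch"
Sliding window (track last position of each char):
  Position 0 ('c'): window [0,0] length 1 -- new best
  Position 1 ('f'): window [0,1] length 2 -- new best
  Position 2 ('b'): window [0,2] length 3 -- new best
  Position 3 ('f'): repeat (last at 1), move window start to 2
  Position 3 ('f'): window [2,3] length 2
  Position 4 ('c'): window [2,4] length 3
  Position 5 ('e'): window [2,5] length 4 -- new best
  Position 6 ('h'): window [2,6] length 5 -- new best
  Position 7 ('f'): repeat (last at 3), move window start to 4
  Position 7 ('f'): window [4,7] length 4
  Position 8 ('c'): repeat (last at 4), move window start to 5
  Position 8 ('c'): window [5,8] length 4
  Position 9 ('h'): repeat (last at 6), move window start to 7
  Position 9 ('h'): window [7,9] length 3
Longest substring with no repeats: "bfceh" with length 5

5


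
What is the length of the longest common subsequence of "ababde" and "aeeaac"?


LCS of "ababde" and "aeeaac"
DP table:
           a    e    e    a    a    c
      0    0    0    0    0    0    0
  a   0    1    1    1    1    1    1
  b   0    1    1    1    1    1    1
  a   0    1    1    1    2    2    2
  b   0    1    1    1    2    2    2
  d   0    1    1    1    2    2    2
  e   0    1    2    2    2    2    2
LCS length = dp[6][6] = 2

2


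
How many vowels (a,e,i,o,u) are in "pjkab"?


Input: pjkab
Checking each character:
  'p' at position 0: consonant
  'j' at position 1: consonant
  'k' at position 2: consonant
  'a' at position 3: vowel (running total: 1)
  'b' at position 4: consonant
Total vowels: 1

1


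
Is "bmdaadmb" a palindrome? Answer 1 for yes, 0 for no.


Input: bmdaadmb
Reversed: bmdaadmb
  Compare pos 0 ('b') with pos 7 ('b'): match
  Compare pos 1 ('m') with pos 6 ('m'): match
  Compare pos 2 ('d') with pos 5 ('d'): match
  Compare pos 3 ('a') with pos 4 ('a'): match
Result: palindrome

1


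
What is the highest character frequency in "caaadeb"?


Input: caaadeb
Character counts:
  'a': 3
  'b': 1
  'c': 1
  'd': 1
  'e': 1
Maximum frequency: 3

3


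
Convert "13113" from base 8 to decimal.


Input: "13113" in base 8
Positional expansion:
  Digit '1' (value 1) x 8^4 = 4096
  Digit '3' (value 3) x 8^3 = 1536
  Digit '1' (value 1) x 8^2 = 64
  Digit '1' (value 1) x 8^1 = 8
  Digit '3' (value 3) x 8^0 = 3
Sum = 5707

5707


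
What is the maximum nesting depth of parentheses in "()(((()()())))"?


Input: "()(((()()())))"
Tracking depth:
  Position 0 '(': depth becomes 1
  Position 1 ')': depth becomes 0
  Position 2 '(': depth becomes 1
  Position 3 '(': depth becomes 2
  Position 4 '(': depth becomes 3
  Position 5 '(': depth becomes 4
  Position 6 ')': depth becomes 3
  Position 7 '(': depth becomes 4
  Position 8 ')': depth becomes 3
  Position 9 '(': depth becomes 4
  Position 10 ')': depth becomes 3
  Position 11 ')': depth becomes 2
  Position 12 ')': depth becomes 1
  Position 13 ')': depth becomes 0
Maximum depth reached: 4

4


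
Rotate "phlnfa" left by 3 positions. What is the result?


Input: "phlnfa", rotate left by 3
First 3 characters: "phl"
Remaining characters: "nfa"
Concatenate remaining + first: "nfa" + "phl" = "nfaphl"

nfaphl


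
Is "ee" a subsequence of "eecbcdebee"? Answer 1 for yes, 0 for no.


Check if "ee" is a subsequence of "eecbcdebee"
Greedy scan:
  Position 0 ('e'): matches sub[0] = 'e'
  Position 1 ('e'): matches sub[1] = 'e'
  Position 2 ('c'): no match needed
  Position 3 ('b'): no match needed
  Position 4 ('c'): no match needed
  Position 5 ('d'): no match needed
  Position 6 ('e'): no match needed
  Position 7 ('b'): no match needed
  Position 8 ('e'): no match needed
  Position 9 ('e'): no match needed
All 2 characters matched => is a subsequence

1


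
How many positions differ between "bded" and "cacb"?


Comparing "bded" and "cacb" position by position:
  Position 0: 'b' vs 'c' => DIFFER
  Position 1: 'd' vs 'a' => DIFFER
  Position 2: 'e' vs 'c' => DIFFER
  Position 3: 'd' vs 'b' => DIFFER
Positions that differ: 4

4


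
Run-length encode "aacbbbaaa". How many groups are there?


Input: aacbbbaaa
Scanning for consecutive runs:
  Group 1: 'a' x 2 (positions 0-1)
  Group 2: 'c' x 1 (positions 2-2)
  Group 3: 'b' x 3 (positions 3-5)
  Group 4: 'a' x 3 (positions 6-8)
Total groups: 4

4


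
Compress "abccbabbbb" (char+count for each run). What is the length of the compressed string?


Input: abccbabbbb
Runs:
  'a' x 1 => "a1"
  'b' x 1 => "b1"
  'c' x 2 => "c2"
  'b' x 1 => "b1"
  'a' x 1 => "a1"
  'b' x 4 => "b4"
Compressed: "a1b1c2b1a1b4"
Compressed length: 12

12


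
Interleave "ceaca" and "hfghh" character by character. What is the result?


Interleaving "ceaca" and "hfghh":
  Position 0: 'c' from first, 'h' from second => "ch"
  Position 1: 'e' from first, 'f' from second => "ef"
  Position 2: 'a' from first, 'g' from second => "ag"
  Position 3: 'c' from first, 'h' from second => "ch"
  Position 4: 'a' from first, 'h' from second => "ah"
Result: chefagchah

chefagchah


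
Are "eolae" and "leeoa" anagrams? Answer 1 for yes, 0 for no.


Strings: "eolae", "leeoa"
Sorted first:  aeelo
Sorted second: aeelo
Sorted forms match => anagrams

1


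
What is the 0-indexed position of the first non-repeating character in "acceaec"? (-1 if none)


Input: acceaec
Character frequencies:
  'a': 2
  'c': 3
  'e': 2
Scanning left to right for freq == 1:
  Position 0 ('a'): freq=2, skip
  Position 1 ('c'): freq=3, skip
  Position 2 ('c'): freq=3, skip
  Position 3 ('e'): freq=2, skip
  Position 4 ('a'): freq=2, skip
  Position 5 ('e'): freq=2, skip
  Position 6 ('c'): freq=3, skip
  No unique character found => answer = -1

-1


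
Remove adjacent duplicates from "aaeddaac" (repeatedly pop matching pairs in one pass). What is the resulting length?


Input: aaeddaac
Stack-based adjacent duplicate removal:
  Read 'a': push. Stack: a
  Read 'a': matches stack top 'a' => pop. Stack: (empty)
  Read 'e': push. Stack: e
  Read 'd': push. Stack: ed
  Read 'd': matches stack top 'd' => pop. Stack: e
  Read 'a': push. Stack: ea
  Read 'a': matches stack top 'a' => pop. Stack: e
  Read 'c': push. Stack: ec
Final stack: "ec" (length 2)

2


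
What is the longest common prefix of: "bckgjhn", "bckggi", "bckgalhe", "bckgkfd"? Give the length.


Words: bckgjhn, bckggi, bckgalhe, bckgkfd
  Position 0: all 'b' => match
  Position 1: all 'c' => match
  Position 2: all 'k' => match
  Position 3: all 'g' => match
  Position 4: ('j', 'g', 'a', 'k') => mismatch, stop
LCP = "bckg" (length 4)

4


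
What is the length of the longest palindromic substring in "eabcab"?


Input: "eabcab"
Checking substrings for palindromes:
  No multi-char palindromic substrings found
Longest palindromic substring: "e" with length 1

1


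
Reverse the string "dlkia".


Input: dlkia
Reading characters right to left:
  Position 4: 'a'
  Position 3: 'i'
  Position 2: 'k'
  Position 1: 'l'
  Position 0: 'd'
Reversed: aikld

aikld


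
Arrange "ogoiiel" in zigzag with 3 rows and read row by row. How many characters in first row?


Zigzag "ogoiiel" into 3 rows:
Placing characters:
  'o' => row 0
  'g' => row 1
  'o' => row 2
  'i' => row 1
  'i' => row 0
  'e' => row 1
  'l' => row 2
Rows:
  Row 0: "oi"
  Row 1: "gie"
  Row 2: "ol"
First row length: 2

2


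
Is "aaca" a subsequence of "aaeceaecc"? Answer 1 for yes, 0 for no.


Check if "aaca" is a subsequence of "aaeceaecc"
Greedy scan:
  Position 0 ('a'): matches sub[0] = 'a'
  Position 1 ('a'): matches sub[1] = 'a'
  Position 2 ('e'): no match needed
  Position 3 ('c'): matches sub[2] = 'c'
  Position 4 ('e'): no match needed
  Position 5 ('a'): matches sub[3] = 'a'
  Position 6 ('e'): no match needed
  Position 7 ('c'): no match needed
  Position 8 ('c'): no match needed
All 4 characters matched => is a subsequence

1


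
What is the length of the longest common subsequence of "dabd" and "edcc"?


LCS of "dabd" and "edcc"
DP table:
           e    d    c    c
      0    0    0    0    0
  d   0    0    1    1    1
  a   0    0    1    1    1
  b   0    0    1    1    1
  d   0    0    1    1    1
LCS length = dp[4][4] = 1

1


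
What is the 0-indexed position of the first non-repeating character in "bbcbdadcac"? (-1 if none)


Input: bbcbdadcac
Character frequencies:
  'a': 2
  'b': 3
  'c': 3
  'd': 2
Scanning left to right for freq == 1:
  Position 0 ('b'): freq=3, skip
  Position 1 ('b'): freq=3, skip
  Position 2 ('c'): freq=3, skip
  Position 3 ('b'): freq=3, skip
  Position 4 ('d'): freq=2, skip
  Position 5 ('a'): freq=2, skip
  Position 6 ('d'): freq=2, skip
  Position 7 ('c'): freq=3, skip
  Position 8 ('a'): freq=2, skip
  Position 9 ('c'): freq=3, skip
  No unique character found => answer = -1

-1


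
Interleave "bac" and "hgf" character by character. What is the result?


Interleaving "bac" and "hgf":
  Position 0: 'b' from first, 'h' from second => "bh"
  Position 1: 'a' from first, 'g' from second => "ag"
  Position 2: 'c' from first, 'f' from second => "cf"
Result: bhagcf

bhagcf


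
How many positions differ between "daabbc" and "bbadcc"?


Comparing "daabbc" and "bbadcc" position by position:
  Position 0: 'd' vs 'b' => DIFFER
  Position 1: 'a' vs 'b' => DIFFER
  Position 2: 'a' vs 'a' => same
  Position 3: 'b' vs 'd' => DIFFER
  Position 4: 'b' vs 'c' => DIFFER
  Position 5: 'c' vs 'c' => same
Positions that differ: 4

4


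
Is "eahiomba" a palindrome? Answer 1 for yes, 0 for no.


Input: eahiomba
Reversed: abmoihae
  Compare pos 0 ('e') with pos 7 ('a'): MISMATCH
  Compare pos 1 ('a') with pos 6 ('b'): MISMATCH
  Compare pos 2 ('h') with pos 5 ('m'): MISMATCH
  Compare pos 3 ('i') with pos 4 ('o'): MISMATCH
Result: not a palindrome

0


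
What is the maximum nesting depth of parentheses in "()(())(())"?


Input: "()(())(())"
Tracking depth:
  Position 0 '(': depth becomes 1
  Position 1 ')': depth becomes 0
  Position 2 '(': depth becomes 1
  Position 3 '(': depth becomes 2
  Position 4 ')': depth becomes 1
  Position 5 ')': depth becomes 0
  Position 6 '(': depth becomes 1
  Position 7 '(': depth becomes 2
  Position 8 ')': depth becomes 1
  Position 9 ')': depth becomes 0
Maximum depth reached: 2

2


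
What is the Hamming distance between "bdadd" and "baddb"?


Comparing "bdadd" and "baddb" position by position:
  Position 0: 'b' vs 'b' => same
  Position 1: 'd' vs 'a' => differ
  Position 2: 'a' vs 'd' => differ
  Position 3: 'd' vs 'd' => same
  Position 4: 'd' vs 'b' => differ
Total differences (Hamming distance): 3

3


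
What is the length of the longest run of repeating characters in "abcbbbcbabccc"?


Input: "abcbbbcbabccc"
Scanning for longest run:
  Position 1 ('b'): new char, reset run to 1
  Position 2 ('c'): new char, reset run to 1
  Position 3 ('b'): new char, reset run to 1
  Position 4 ('b'): continues run of 'b', length=2
  Position 5 ('b'): continues run of 'b', length=3
  Position 6 ('c'): new char, reset run to 1
  Position 7 ('b'): new char, reset run to 1
  Position 8 ('a'): new char, reset run to 1
  Position 9 ('b'): new char, reset run to 1
  Position 10 ('c'): new char, reset run to 1
  Position 11 ('c'): continues run of 'c', length=2
  Position 12 ('c'): continues run of 'c', length=3
Longest run: 'b' with length 3

3


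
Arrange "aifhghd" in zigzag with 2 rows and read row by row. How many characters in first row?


Zigzag "aifhghd" into 2 rows:
Placing characters:
  'a' => row 0
  'i' => row 1
  'f' => row 0
  'h' => row 1
  'g' => row 0
  'h' => row 1
  'd' => row 0
Rows:
  Row 0: "afgd"
  Row 1: "ihh"
First row length: 4

4


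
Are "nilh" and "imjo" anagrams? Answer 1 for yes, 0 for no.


Strings: "nilh", "imjo"
Sorted first:  hiln
Sorted second: ijmo
Differ at position 0: 'h' vs 'i' => not anagrams

0


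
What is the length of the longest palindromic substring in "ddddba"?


Input: "ddddba"
Checking substrings for palindromes:
  [0:4] "dddd" (len 4) => palindrome
  [0:3] "ddd" (len 3) => palindrome
  [1:4] "ddd" (len 3) => palindrome
  [0:2] "dd" (len 2) => palindrome
  [1:3] "dd" (len 2) => palindrome
  [2:4] "dd" (len 2) => palindrome
Longest palindromic substring: "dddd" with length 4

4


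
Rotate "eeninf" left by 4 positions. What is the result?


Input: "eeninf", rotate left by 4
First 4 characters: "eeni"
Remaining characters: "nf"
Concatenate remaining + first: "nf" + "eeni" = "nfeeni"

nfeeni


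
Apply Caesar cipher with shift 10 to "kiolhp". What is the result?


Caesar cipher: shift "kiolhp" by 10
  'k' (pos 10) + 10 = pos 20 = 'u'
  'i' (pos 8) + 10 = pos 18 = 's'
  'o' (pos 14) + 10 = pos 24 = 'y'
  'l' (pos 11) + 10 = pos 21 = 'v'
  'h' (pos 7) + 10 = pos 17 = 'r'
  'p' (pos 15) + 10 = pos 25 = 'z'
Result: usyvrz

usyvrz


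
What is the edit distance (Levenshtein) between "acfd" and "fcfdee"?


Computing edit distance: "acfd" -> "fcfdee"
DP table:
           f    c    f    d    e    e
      0    1    2    3    4    5    6
  a   1    1    2    3    4    5    6
  c   2    2    1    2    3    4    5
  f   3    2    2    1    2    3    4
  d   4    3    3    2    1    2    3
Edit distance = dp[4][6] = 3

3


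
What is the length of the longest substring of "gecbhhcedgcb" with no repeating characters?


Input: "gecbhhcedgcb"
Sliding window (track last position of each char):
  Position 0 ('g'): window [0,0] length 1 -- new best
  Position 1 ('e'): window [0,1] length 2 -- new best
  Position 2 ('c'): window [0,2] length 3 -- new best
  Position 3 ('b'): window [0,3] length 4 -- new best
  Position 4 ('h'): window [0,4] length 5 -- new best
  Position 5 ('h'): repeat (last at 4), move window start to 5
  Position 5 ('h'): window [5,5] length 1
  Position 6 ('c'): window [5,6] length 2
  Position 7 ('e'): window [5,7] length 3
  Position 8 ('d'): window [5,8] length 4
  Position 9 ('g'): window [5,9] length 5
  Position 10 ('c'): repeat (last at 6), move window start to 7
  Position 10 ('c'): window [7,10] length 4
  Position 11 ('b'): window [7,11] length 5
Longest substring with no repeats: "gecbh" with length 5

5


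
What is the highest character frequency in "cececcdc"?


Input: cececcdc
Character counts:
  'c': 5
  'd': 1
  'e': 2
Maximum frequency: 5

5


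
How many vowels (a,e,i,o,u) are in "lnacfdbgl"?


Input: lnacfdbgl
Checking each character:
  'l' at position 0: consonant
  'n' at position 1: consonant
  'a' at position 2: vowel (running total: 1)
  'c' at position 3: consonant
  'f' at position 4: consonant
  'd' at position 5: consonant
  'b' at position 6: consonant
  'g' at position 7: consonant
  'l' at position 8: consonant
Total vowels: 1

1


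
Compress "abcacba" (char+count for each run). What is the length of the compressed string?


Input: abcacba
Runs:
  'a' x 1 => "a1"
  'b' x 1 => "b1"
  'c' x 1 => "c1"
  'a' x 1 => "a1"
  'c' x 1 => "c1"
  'b' x 1 => "b1"
  'a' x 1 => "a1"
Compressed: "a1b1c1a1c1b1a1"
Compressed length: 14

14


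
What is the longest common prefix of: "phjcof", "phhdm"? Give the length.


Words: phjcof, phhdm
  Position 0: all 'p' => match
  Position 1: all 'h' => match
  Position 2: ('j', 'h') => mismatch, stop
LCP = "ph" (length 2)

2


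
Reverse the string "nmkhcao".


Input: nmkhcao
Reading characters right to left:
  Position 6: 'o'
  Position 5: 'a'
  Position 4: 'c'
  Position 3: 'h'
  Position 2: 'k'
  Position 1: 'm'
  Position 0: 'n'
Reversed: oachkmn

oachkmn


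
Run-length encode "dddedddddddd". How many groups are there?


Input: dddedddddddd
Scanning for consecutive runs:
  Group 1: 'd' x 3 (positions 0-2)
  Group 2: 'e' x 1 (positions 3-3)
  Group 3: 'd' x 8 (positions 4-11)
Total groups: 3

3


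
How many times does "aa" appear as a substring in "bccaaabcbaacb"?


Searching for "aa" in "bccaaabcbaacb"
Scanning each position:
  Position 0: "bc" => no
  Position 1: "cc" => no
  Position 2: "ca" => no
  Position 3: "aa" => MATCH
  Position 4: "aa" => MATCH
  Position 5: "ab" => no
  Position 6: "bc" => no
  Position 7: "cb" => no
  Position 8: "ba" => no
  Position 9: "aa" => MATCH
  Position 10: "ac" => no
  Position 11: "cb" => no
Total occurrences: 3

3


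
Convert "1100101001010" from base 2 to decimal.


Input: "1100101001010" in base 2
Positional expansion:
  Digit '1' (value 1) x 2^12 = 4096
  Digit '1' (value 1) x 2^11 = 2048
  Digit '0' (value 0) x 2^10 = 0
  Digit '0' (value 0) x 2^9 = 0
  Digit '1' (value 1) x 2^8 = 256
  Digit '0' (value 0) x 2^7 = 0
  Digit '1' (value 1) x 2^6 = 64
  Digit '0' (value 0) x 2^5 = 0
  Digit '0' (value 0) x 2^4 = 0
  Digit '1' (value 1) x 2^3 = 8
  Digit '0' (value 0) x 2^2 = 0
  Digit '1' (value 1) x 2^1 = 2
  Digit '0' (value 0) x 2^0 = 0
Sum = 6474

6474


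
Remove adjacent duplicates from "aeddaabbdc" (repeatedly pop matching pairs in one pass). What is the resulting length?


Input: aeddaabbdc
Stack-based adjacent duplicate removal:
  Read 'a': push. Stack: a
  Read 'e': push. Stack: ae
  Read 'd': push. Stack: aed
  Read 'd': matches stack top 'd' => pop. Stack: ae
  Read 'a': push. Stack: aea
  Read 'a': matches stack top 'a' => pop. Stack: ae
  Read 'b': push. Stack: aeb
  Read 'b': matches stack top 'b' => pop. Stack: ae
  Read 'd': push. Stack: aed
  Read 'c': push. Stack: aedc
Final stack: "aedc" (length 4)

4


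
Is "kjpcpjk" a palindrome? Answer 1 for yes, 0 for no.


Input: kjpcpjk
Reversed: kjpcpjk
  Compare pos 0 ('k') with pos 6 ('k'): match
  Compare pos 1 ('j') with pos 5 ('j'): match
  Compare pos 2 ('p') with pos 4 ('p'): match
Result: palindrome

1


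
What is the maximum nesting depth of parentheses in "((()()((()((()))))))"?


Input: "((()()((()((()))))))"
Tracking depth:
  Position 0 '(': depth becomes 1
  Position 1 '(': depth becomes 2
  Position 2 '(': depth becomes 3
  Position 3 ')': depth becomes 2
  Position 4 '(': depth becomes 3
  Position 5 ')': depth becomes 2
  Position 6 '(': depth becomes 3
  Position 7 '(': depth becomes 4
  Position 8 '(': depth becomes 5
  Position 9 ')': depth becomes 4
  Position 10 '(': depth becomes 5
  Position 11 '(': depth becomes 6
  Position 12 '(': depth becomes 7
  Position 13 ')': depth becomes 6
  Position 14 ')': depth becomes 5
  Position 15 ')': depth becomes 4
  Position 16 ')': depth becomes 3
  Position 17 ')': depth becomes 2
  Position 18 ')': depth becomes 1
  Position 19 ')': depth becomes 0
Maximum depth reached: 7

7


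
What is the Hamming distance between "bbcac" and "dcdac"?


Comparing "bbcac" and "dcdac" position by position:
  Position 0: 'b' vs 'd' => differ
  Position 1: 'b' vs 'c' => differ
  Position 2: 'c' vs 'd' => differ
  Position 3: 'a' vs 'a' => same
  Position 4: 'c' vs 'c' => same
Total differences (Hamming distance): 3

3


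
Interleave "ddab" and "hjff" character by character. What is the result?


Interleaving "ddab" and "hjff":
  Position 0: 'd' from first, 'h' from second => "dh"
  Position 1: 'd' from first, 'j' from second => "dj"
  Position 2: 'a' from first, 'f' from second => "af"
  Position 3: 'b' from first, 'f' from second => "bf"
Result: dhdjafbf

dhdjafbf


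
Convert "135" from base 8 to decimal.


Input: "135" in base 8
Positional expansion:
  Digit '1' (value 1) x 8^2 = 64
  Digit '3' (value 3) x 8^1 = 24
  Digit '5' (value 5) x 8^0 = 5
Sum = 93

93


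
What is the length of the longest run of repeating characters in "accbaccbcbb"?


Input: "accbaccbcbb"
Scanning for longest run:
  Position 1 ('c'): new char, reset run to 1
  Position 2 ('c'): continues run of 'c', length=2
  Position 3 ('b'): new char, reset run to 1
  Position 4 ('a'): new char, reset run to 1
  Position 5 ('c'): new char, reset run to 1
  Position 6 ('c'): continues run of 'c', length=2
  Position 7 ('b'): new char, reset run to 1
  Position 8 ('c'): new char, reset run to 1
  Position 9 ('b'): new char, reset run to 1
  Position 10 ('b'): continues run of 'b', length=2
Longest run: 'c' with length 2

2


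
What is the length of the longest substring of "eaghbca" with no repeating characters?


Input: "eaghbca"
Sliding window (track last position of each char):
  Position 0 ('e'): window [0,0] length 1 -- new best
  Position 1 ('a'): window [0,1] length 2 -- new best
  Position 2 ('g'): window [0,2] length 3 -- new best
  Position 3 ('h'): window [0,3] length 4 -- new best
  Position 4 ('b'): window [0,4] length 5 -- new best
  Position 5 ('c'): window [0,5] length 6 -- new best
  Position 6 ('a'): repeat (last at 1), move window start to 2
  Position 6 ('a'): window [2,6] length 5
Longest substring with no repeats: "eaghbc" with length 6

6


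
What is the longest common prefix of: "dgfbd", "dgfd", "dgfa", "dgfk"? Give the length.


Words: dgfbd, dgfd, dgfa, dgfk
  Position 0: all 'd' => match
  Position 1: all 'g' => match
  Position 2: all 'f' => match
  Position 3: ('b', 'd', 'a', 'k') => mismatch, stop
LCP = "dgf" (length 3)

3


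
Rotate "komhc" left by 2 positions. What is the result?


Input: "komhc", rotate left by 2
First 2 characters: "ko"
Remaining characters: "mhc"
Concatenate remaining + first: "mhc" + "ko" = "mhcko"

mhcko


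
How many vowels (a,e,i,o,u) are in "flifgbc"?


Input: flifgbc
Checking each character:
  'f' at position 0: consonant
  'l' at position 1: consonant
  'i' at position 2: vowel (running total: 1)
  'f' at position 3: consonant
  'g' at position 4: consonant
  'b' at position 5: consonant
  'c' at position 6: consonant
Total vowels: 1

1


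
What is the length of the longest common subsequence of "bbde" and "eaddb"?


LCS of "bbde" and "eaddb"
DP table:
           e    a    d    d    b
      0    0    0    0    0    0
  b   0    0    0    0    0    1
  b   0    0    0    0    0    1
  d   0    0    0    1    1    1
  e   0    1    1    1    1    1
LCS length = dp[4][5] = 1

1


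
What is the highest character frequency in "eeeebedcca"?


Input: eeeebedcca
Character counts:
  'a': 1
  'b': 1
  'c': 2
  'd': 1
  'e': 5
Maximum frequency: 5

5


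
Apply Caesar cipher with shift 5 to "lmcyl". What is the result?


Caesar cipher: shift "lmcyl" by 5
  'l' (pos 11) + 5 = pos 16 = 'q'
  'm' (pos 12) + 5 = pos 17 = 'r'
  'c' (pos 2) + 5 = pos 7 = 'h'
  'y' (pos 24) + 5 = pos 3 = 'd'
  'l' (pos 11) + 5 = pos 16 = 'q'
Result: qrhdq

qrhdq


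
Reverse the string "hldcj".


Input: hldcj
Reading characters right to left:
  Position 4: 'j'
  Position 3: 'c'
  Position 2: 'd'
  Position 1: 'l'
  Position 0: 'h'
Reversed: jcdlh

jcdlh


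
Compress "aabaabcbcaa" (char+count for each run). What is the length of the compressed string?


Input: aabaabcbcaa
Runs:
  'a' x 2 => "a2"
  'b' x 1 => "b1"
  'a' x 2 => "a2"
  'b' x 1 => "b1"
  'c' x 1 => "c1"
  'b' x 1 => "b1"
  'c' x 1 => "c1"
  'a' x 2 => "a2"
Compressed: "a2b1a2b1c1b1c1a2"
Compressed length: 16

16


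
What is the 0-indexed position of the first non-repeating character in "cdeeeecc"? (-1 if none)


Input: cdeeeecc
Character frequencies:
  'c': 3
  'd': 1
  'e': 4
Scanning left to right for freq == 1:
  Position 0 ('c'): freq=3, skip
  Position 1 ('d'): unique! => answer = 1

1


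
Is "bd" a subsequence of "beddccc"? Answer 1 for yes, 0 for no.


Check if "bd" is a subsequence of "beddccc"
Greedy scan:
  Position 0 ('b'): matches sub[0] = 'b'
  Position 1 ('e'): no match needed
  Position 2 ('d'): matches sub[1] = 'd'
  Position 3 ('d'): no match needed
  Position 4 ('c'): no match needed
  Position 5 ('c'): no match needed
  Position 6 ('c'): no match needed
All 2 characters matched => is a subsequence

1


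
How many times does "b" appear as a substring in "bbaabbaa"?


Searching for "b" in "bbaabbaa"
Scanning each position:
  Position 0: "b" => MATCH
  Position 1: "b" => MATCH
  Position 2: "a" => no
  Position 3: "a" => no
  Position 4: "b" => MATCH
  Position 5: "b" => MATCH
  Position 6: "a" => no
  Position 7: "a" => no
Total occurrences: 4

4


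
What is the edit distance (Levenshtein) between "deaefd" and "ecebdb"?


Computing edit distance: "deaefd" -> "ecebdb"
DP table:
           e    c    e    b    d    b
      0    1    2    3    4    5    6
  d   1    1    2    3    4    4    5
  e   2    1    2    2    3    4    5
  a   3    2    2    3    3    4    5
  e   4    3    3    2    3    4    5
  f   5    4    4    3    3    4    5
  d   6    5    5    4    4    3    4
Edit distance = dp[6][6] = 4

4


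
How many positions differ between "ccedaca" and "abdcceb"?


Comparing "ccedaca" and "abdcceb" position by position:
  Position 0: 'c' vs 'a' => DIFFER
  Position 1: 'c' vs 'b' => DIFFER
  Position 2: 'e' vs 'd' => DIFFER
  Position 3: 'd' vs 'c' => DIFFER
  Position 4: 'a' vs 'c' => DIFFER
  Position 5: 'c' vs 'e' => DIFFER
  Position 6: 'a' vs 'b' => DIFFER
Positions that differ: 7

7


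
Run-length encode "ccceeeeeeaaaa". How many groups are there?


Input: ccceeeeeeaaaa
Scanning for consecutive runs:
  Group 1: 'c' x 3 (positions 0-2)
  Group 2: 'e' x 6 (positions 3-8)
  Group 3: 'a' x 4 (positions 9-12)
Total groups: 3

3


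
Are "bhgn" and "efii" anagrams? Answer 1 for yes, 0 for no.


Strings: "bhgn", "efii"
Sorted first:  bghn
Sorted second: efii
Differ at position 0: 'b' vs 'e' => not anagrams

0


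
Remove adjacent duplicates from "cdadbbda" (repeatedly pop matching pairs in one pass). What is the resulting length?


Input: cdadbbda
Stack-based adjacent duplicate removal:
  Read 'c': push. Stack: c
  Read 'd': push. Stack: cd
  Read 'a': push. Stack: cda
  Read 'd': push. Stack: cdad
  Read 'b': push. Stack: cdadb
  Read 'b': matches stack top 'b' => pop. Stack: cdad
  Read 'd': matches stack top 'd' => pop. Stack: cda
  Read 'a': matches stack top 'a' => pop. Stack: cd
Final stack: "cd" (length 2)

2


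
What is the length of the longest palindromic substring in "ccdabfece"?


Input: "ccdabfece"
Checking substrings for palindromes:
  [6:9] "ece" (len 3) => palindrome
  [0:2] "cc" (len 2) => palindrome
Longest palindromic substring: "ece" with length 3

3


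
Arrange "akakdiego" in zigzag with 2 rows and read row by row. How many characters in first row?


Zigzag "akakdiego" into 2 rows:
Placing characters:
  'a' => row 0
  'k' => row 1
  'a' => row 0
  'k' => row 1
  'd' => row 0
  'i' => row 1
  'e' => row 0
  'g' => row 1
  'o' => row 0
Rows:
  Row 0: "aadeo"
  Row 1: "kkig"
First row length: 5

5


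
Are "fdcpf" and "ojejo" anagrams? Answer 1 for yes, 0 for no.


Strings: "fdcpf", "ojejo"
Sorted first:  cdffp
Sorted second: ejjoo
Differ at position 0: 'c' vs 'e' => not anagrams

0


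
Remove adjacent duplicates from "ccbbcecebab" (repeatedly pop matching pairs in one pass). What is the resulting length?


Input: ccbbcecebab
Stack-based adjacent duplicate removal:
  Read 'c': push. Stack: c
  Read 'c': matches stack top 'c' => pop. Stack: (empty)
  Read 'b': push. Stack: b
  Read 'b': matches stack top 'b' => pop. Stack: (empty)
  Read 'c': push. Stack: c
  Read 'e': push. Stack: ce
  Read 'c': push. Stack: cec
  Read 'e': push. Stack: cece
  Read 'b': push. Stack: ceceb
  Read 'a': push. Stack: ceceba
  Read 'b': push. Stack: cecebab
Final stack: "cecebab" (length 7)

7


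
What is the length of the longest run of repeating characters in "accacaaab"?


Input: "accacaaab"
Scanning for longest run:
  Position 1 ('c'): new char, reset run to 1
  Position 2 ('c'): continues run of 'c', length=2
  Position 3 ('a'): new char, reset run to 1
  Position 4 ('c'): new char, reset run to 1
  Position 5 ('a'): new char, reset run to 1
  Position 6 ('a'): continues run of 'a', length=2
  Position 7 ('a'): continues run of 'a', length=3
  Position 8 ('b'): new char, reset run to 1
Longest run: 'a' with length 3

3


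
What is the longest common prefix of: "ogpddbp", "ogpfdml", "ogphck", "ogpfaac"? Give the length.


Words: ogpddbp, ogpfdml, ogphck, ogpfaac
  Position 0: all 'o' => match
  Position 1: all 'g' => match
  Position 2: all 'p' => match
  Position 3: ('d', 'f', 'h', 'f') => mismatch, stop
LCP = "ogp" (length 3)

3


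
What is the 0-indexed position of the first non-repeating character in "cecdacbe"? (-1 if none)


Input: cecdacbe
Character frequencies:
  'a': 1
  'b': 1
  'c': 3
  'd': 1
  'e': 2
Scanning left to right for freq == 1:
  Position 0 ('c'): freq=3, skip
  Position 1 ('e'): freq=2, skip
  Position 2 ('c'): freq=3, skip
  Position 3 ('d'): unique! => answer = 3

3


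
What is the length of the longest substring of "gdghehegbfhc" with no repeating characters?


Input: "gdghehegbfhc"
Sliding window (track last position of each char):
  Position 0 ('g'): window [0,0] length 1 -- new best
  Position 1 ('d'): window [0,1] length 2 -- new best
  Position 2 ('g'): repeat (last at 0), move window start to 1
  Position 2 ('g'): window [1,2] length 2
  Position 3 ('h'): window [1,3] length 3 -- new best
  Position 4 ('e'): window [1,4] length 4 -- new best
  Position 5 ('h'): repeat (last at 3), move window start to 4
  Position 5 ('h'): window [4,5] length 2
  Position 6 ('e'): repeat (last at 4), move window start to 5
  Position 6 ('e'): window [5,6] length 2
  Position 7 ('g'): window [5,7] length 3
  Position 8 ('b'): window [5,8] length 4
  Position 9 ('f'): window [5,9] length 5 -- new best
  Position 10 ('h'): repeat (last at 5), move window start to 6
  Position 10 ('h'): window [6,10] length 5
  Position 11 ('c'): window [6,11] length 6 -- new best
Longest substring with no repeats: "egbfhc" with length 6

6


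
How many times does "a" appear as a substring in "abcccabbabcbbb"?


Searching for "a" in "abcccabbabcbbb"
Scanning each position:
  Position 0: "a" => MATCH
  Position 1: "b" => no
  Position 2: "c" => no
  Position 3: "c" => no
  Position 4: "c" => no
  Position 5: "a" => MATCH
  Position 6: "b" => no
  Position 7: "b" => no
  Position 8: "a" => MATCH
  Position 9: "b" => no
  Position 10: "c" => no
  Position 11: "b" => no
  Position 12: "b" => no
  Position 13: "b" => no
Total occurrences: 3

3


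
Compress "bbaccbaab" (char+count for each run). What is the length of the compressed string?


Input: bbaccbaab
Runs:
  'b' x 2 => "b2"
  'a' x 1 => "a1"
  'c' x 2 => "c2"
  'b' x 1 => "b1"
  'a' x 2 => "a2"
  'b' x 1 => "b1"
Compressed: "b2a1c2b1a2b1"
Compressed length: 12

12


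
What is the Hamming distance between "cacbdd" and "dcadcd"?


Comparing "cacbdd" and "dcadcd" position by position:
  Position 0: 'c' vs 'd' => differ
  Position 1: 'a' vs 'c' => differ
  Position 2: 'c' vs 'a' => differ
  Position 3: 'b' vs 'd' => differ
  Position 4: 'd' vs 'c' => differ
  Position 5: 'd' vs 'd' => same
Total differences (Hamming distance): 5

5


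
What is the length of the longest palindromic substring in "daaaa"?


Input: "daaaa"
Checking substrings for palindromes:
  [1:5] "aaaa" (len 4) => palindrome
  [1:4] "aaa" (len 3) => palindrome
  [2:5] "aaa" (len 3) => palindrome
  [1:3] "aa" (len 2) => palindrome
  [2:4] "aa" (len 2) => palindrome
  [3:5] "aa" (len 2) => palindrome
Longest palindromic substring: "aaaa" with length 4

4


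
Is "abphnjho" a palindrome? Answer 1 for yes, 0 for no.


Input: abphnjho
Reversed: ohjnhpba
  Compare pos 0 ('a') with pos 7 ('o'): MISMATCH
  Compare pos 1 ('b') with pos 6 ('h'): MISMATCH
  Compare pos 2 ('p') with pos 5 ('j'): MISMATCH
  Compare pos 3 ('h') with pos 4 ('n'): MISMATCH
Result: not a palindrome

0


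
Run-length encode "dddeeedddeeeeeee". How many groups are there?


Input: dddeeedddeeeeeee
Scanning for consecutive runs:
  Group 1: 'd' x 3 (positions 0-2)
  Group 2: 'e' x 3 (positions 3-5)
  Group 3: 'd' x 3 (positions 6-8)
  Group 4: 'e' x 7 (positions 9-15)
Total groups: 4

4


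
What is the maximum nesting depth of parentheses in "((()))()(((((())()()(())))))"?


Input: "((()))()(((((())()()(())))))"
Tracking depth:
  Position 0 '(': depth becomes 1
  Position 1 '(': depth becomes 2
  Position 2 '(': depth becomes 3
  Position 3 ')': depth becomes 2
  Position 4 ')': depth becomes 1
  Position 5 ')': depth becomes 0
  Position 6 '(': depth becomes 1
  Position 7 ')': depth becomes 0
  Position 8 '(': depth becomes 1
  Position 9 '(': depth becomes 2
  Position 10 '(': depth becomes 3
  Position 11 '(': depth becomes 4
  Position 12 '(': depth becomes 5
  Position 13 '(': depth becomes 6
  Position 14 ')': depth becomes 5
  Position 15 ')': depth becomes 4
  Position 16 '(': depth becomes 5
  Position 17 ')': depth becomes 4
  Position 18 '(': depth becomes 5
  Position 19 ')': depth becomes 4
  Position 20 '(': depth becomes 5
  Position 21 '(': depth becomes 6
  Position 22 ')': depth becomes 5
  Position 23 ')': depth becomes 4
  Position 24 ')': depth becomes 3
  Position 25 ')': depth becomes 2
  Position 26 ')': depth becomes 1
  Position 27 ')': depth becomes 0
Maximum depth reached: 6

6
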